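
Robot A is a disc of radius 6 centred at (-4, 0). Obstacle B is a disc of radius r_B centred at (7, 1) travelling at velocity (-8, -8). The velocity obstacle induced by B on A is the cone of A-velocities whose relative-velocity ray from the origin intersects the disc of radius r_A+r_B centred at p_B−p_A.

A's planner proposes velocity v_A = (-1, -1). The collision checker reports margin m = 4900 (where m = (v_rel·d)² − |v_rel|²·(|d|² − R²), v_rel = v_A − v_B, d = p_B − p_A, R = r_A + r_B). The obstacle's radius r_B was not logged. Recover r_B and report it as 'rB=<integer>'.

m = 4900
d = (11, 1);  v_rel = (7, 7),  |v_rel|² = 98
v_rel×d = (7)·(1) − (7)·(11) = -70
since m = R²·98 − (-70)²:  R² = (4900 + 4900) / 98 = 100
R = √100 = 10  ⇒  r_B = 10 − 6 = 4

rB=4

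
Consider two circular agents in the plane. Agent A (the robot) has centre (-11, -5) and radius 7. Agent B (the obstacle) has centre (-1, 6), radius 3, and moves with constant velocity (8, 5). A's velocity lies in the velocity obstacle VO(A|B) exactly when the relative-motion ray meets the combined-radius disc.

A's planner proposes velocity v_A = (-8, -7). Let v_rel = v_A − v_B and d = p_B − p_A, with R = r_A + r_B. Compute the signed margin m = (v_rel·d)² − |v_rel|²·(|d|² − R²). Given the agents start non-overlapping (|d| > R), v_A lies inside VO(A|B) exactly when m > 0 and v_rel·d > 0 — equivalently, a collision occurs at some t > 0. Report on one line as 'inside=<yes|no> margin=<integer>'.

d = (10, 11),  |d|² = 221;  R = 7+3 = 10,  c = 221−10² = 121
v_rel = (-16, -12),  |v_rel|² = 400;  v_rel·d = (-16)·(10) + (-12)·(11) = -292
400·t² + 584·t + 121 = 0  ⇒  m = (-292)² − 400·121 = 36864
m = 36864 > 0,  v_rel·d = -292 < 0  ⇒  outside

inside=no margin=36864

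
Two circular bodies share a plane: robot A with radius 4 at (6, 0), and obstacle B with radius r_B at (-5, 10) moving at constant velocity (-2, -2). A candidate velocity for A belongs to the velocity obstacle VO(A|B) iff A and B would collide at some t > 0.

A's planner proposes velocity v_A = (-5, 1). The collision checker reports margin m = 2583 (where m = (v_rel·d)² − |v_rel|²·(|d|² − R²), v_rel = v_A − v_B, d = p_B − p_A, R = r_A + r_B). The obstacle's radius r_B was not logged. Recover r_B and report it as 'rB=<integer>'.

m = 2583
d = (-11, 10);  v_rel = (-3, 3),  |v_rel|² = 18
v_rel×d = (-3)·(10) − (3)·(-11) = 3
since m = R²·18 − 3²:  R² = (9 + 2583) / 18 = 144
R = √144 = 12  ⇒  r_B = 12 − 4 = 8

rB=8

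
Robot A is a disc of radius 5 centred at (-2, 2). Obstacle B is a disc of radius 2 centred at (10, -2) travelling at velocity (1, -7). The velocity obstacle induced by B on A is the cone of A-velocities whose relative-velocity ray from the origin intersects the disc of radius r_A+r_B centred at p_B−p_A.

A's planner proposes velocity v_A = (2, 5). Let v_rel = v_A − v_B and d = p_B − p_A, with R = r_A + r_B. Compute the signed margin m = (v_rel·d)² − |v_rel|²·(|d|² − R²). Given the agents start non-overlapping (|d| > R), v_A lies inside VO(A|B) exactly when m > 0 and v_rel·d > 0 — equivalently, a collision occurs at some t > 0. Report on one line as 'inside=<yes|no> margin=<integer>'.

d = (12, -4),  |d|² = 160;  R = 5+2 = 7,  c = 160−7² = 111
v_rel = (1, 12),  |v_rel|² = 145;  v_rel·d = (1)·(12) + (12)·(-4) = -36
145·t² + 72·t + 111 = 0  ⇒  m = (-36)² − 145·111 = -14799
m = -14799 < 0,  v_rel·d = -36 < 0  ⇒  outside

inside=no margin=-14799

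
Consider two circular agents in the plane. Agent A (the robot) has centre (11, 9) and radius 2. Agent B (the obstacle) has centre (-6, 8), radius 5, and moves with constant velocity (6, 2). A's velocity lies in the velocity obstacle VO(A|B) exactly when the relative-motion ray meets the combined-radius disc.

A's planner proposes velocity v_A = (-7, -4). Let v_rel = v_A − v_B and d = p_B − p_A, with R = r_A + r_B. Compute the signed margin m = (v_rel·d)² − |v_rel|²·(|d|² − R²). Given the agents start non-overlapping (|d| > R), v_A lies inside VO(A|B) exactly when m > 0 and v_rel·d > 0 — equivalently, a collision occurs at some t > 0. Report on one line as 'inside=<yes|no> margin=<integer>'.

d = (-17, -1),  |d|² = 290;  R = 2+5 = 7,  c = 290−7² = 241
v_rel = (-13, -6),  |v_rel|² = 205;  v_rel·d = (-13)·(-17) + (-6)·(-1) = 227
205·t² − 454·t + 241 = 0  ⇒  m = 227² − 205·241 = 2124
m = 2124 > 0,  v_rel·d = 227 > 0  ⇒  inside

inside=yes margin=2124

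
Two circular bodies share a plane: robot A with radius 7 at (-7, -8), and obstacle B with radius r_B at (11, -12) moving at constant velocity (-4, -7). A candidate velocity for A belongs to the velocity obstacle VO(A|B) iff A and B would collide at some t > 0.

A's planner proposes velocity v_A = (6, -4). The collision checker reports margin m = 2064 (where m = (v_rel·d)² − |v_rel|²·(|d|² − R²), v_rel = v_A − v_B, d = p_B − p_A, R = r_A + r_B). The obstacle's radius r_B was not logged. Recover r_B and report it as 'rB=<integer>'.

m = 2064
d = (18, -4);  v_rel = (10, 3),  |v_rel|² = 109
v_rel×d = (10)·(-4) − (3)·(18) = -94
since m = R²·109 − (-94)²:  R² = (8836 + 2064) / 109 = 100
R = √100 = 10  ⇒  r_B = 10 − 7 = 3

rB=3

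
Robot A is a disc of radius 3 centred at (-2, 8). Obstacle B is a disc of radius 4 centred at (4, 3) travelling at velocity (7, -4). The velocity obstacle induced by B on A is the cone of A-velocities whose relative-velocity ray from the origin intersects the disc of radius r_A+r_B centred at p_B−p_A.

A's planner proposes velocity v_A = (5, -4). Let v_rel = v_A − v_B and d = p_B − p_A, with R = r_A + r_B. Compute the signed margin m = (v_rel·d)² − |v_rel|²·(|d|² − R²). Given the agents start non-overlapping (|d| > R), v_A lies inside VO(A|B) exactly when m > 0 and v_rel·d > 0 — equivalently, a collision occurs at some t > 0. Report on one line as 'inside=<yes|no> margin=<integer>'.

d = (6, -5),  |d|² = 61;  R = 3+4 = 7,  c = 61−7² = 12
v_rel = (-2, 0),  |v_rel|² = 4;  v_rel·d = (-2)·(6) + (0)·(-5) = -12
4·t² + 24·t + 12 = 0  ⇒  m = (-12)² − 4·12 = 96
m = 96 > 0,  v_rel·d = -12 < 0  ⇒  outside

inside=no margin=96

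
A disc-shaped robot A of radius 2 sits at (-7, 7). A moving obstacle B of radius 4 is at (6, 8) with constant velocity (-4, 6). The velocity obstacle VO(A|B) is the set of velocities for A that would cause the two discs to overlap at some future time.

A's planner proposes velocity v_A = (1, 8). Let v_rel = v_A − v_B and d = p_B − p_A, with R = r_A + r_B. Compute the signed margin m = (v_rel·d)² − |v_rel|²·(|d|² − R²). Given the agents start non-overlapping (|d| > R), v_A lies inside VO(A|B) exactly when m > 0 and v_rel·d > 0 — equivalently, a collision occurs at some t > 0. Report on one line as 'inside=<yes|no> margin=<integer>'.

d = (13, 1),  |d|² = 170;  R = 2+4 = 6,  c = 170−6² = 134
v_rel = (5, 2),  |v_rel|² = 29;  v_rel·d = (5)·(13) + (2)·(1) = 67
29·t² − 134·t + 134 = 0  ⇒  m = 67² − 29·134 = 603
m = 603 > 0,  v_rel·d = 67 > 0  ⇒  inside

inside=yes margin=603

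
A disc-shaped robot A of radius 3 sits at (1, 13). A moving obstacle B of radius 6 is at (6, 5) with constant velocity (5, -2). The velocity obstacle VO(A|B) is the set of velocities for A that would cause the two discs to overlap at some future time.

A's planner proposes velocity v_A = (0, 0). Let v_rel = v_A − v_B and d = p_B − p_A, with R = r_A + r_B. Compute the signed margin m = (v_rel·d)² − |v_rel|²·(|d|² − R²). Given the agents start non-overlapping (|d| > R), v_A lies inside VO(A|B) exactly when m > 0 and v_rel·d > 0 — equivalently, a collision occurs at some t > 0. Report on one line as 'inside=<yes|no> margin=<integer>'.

d = (5, -8),  |d|² = 89;  R = 3+6 = 9,  c = 89−9² = 8
v_rel = (-5, 2),  |v_rel|² = 29;  v_rel·d = (-5)·(5) + (2)·(-8) = -41
29·t² + 82·t + 8 = 0  ⇒  m = (-41)² − 29·8 = 1449
m = 1449 > 0,  v_rel·d = -41 < 0  ⇒  outside

inside=no margin=1449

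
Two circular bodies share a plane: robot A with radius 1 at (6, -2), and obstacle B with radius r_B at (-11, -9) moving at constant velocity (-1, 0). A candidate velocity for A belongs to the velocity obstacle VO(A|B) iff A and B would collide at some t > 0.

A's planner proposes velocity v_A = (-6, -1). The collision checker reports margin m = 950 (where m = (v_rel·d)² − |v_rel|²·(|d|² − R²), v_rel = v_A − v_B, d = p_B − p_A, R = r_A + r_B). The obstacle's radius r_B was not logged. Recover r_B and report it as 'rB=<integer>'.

m = 950
d = (-17, -7);  v_rel = (-5, -1),  |v_rel|² = 26
v_rel×d = (-5)·(-7) − (-1)·(-17) = 18
since m = R²·26 − 18²:  R² = (324 + 950) / 26 = 49
R = √49 = 7  ⇒  r_B = 7 − 1 = 6

rB=6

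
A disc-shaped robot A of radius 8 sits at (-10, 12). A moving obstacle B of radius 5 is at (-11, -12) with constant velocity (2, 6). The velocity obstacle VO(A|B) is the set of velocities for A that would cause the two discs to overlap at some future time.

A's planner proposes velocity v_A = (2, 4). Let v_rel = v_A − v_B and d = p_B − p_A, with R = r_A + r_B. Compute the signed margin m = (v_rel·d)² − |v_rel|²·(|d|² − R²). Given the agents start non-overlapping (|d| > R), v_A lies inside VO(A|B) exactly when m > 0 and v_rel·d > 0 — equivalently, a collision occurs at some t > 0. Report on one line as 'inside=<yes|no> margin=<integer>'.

d = (-1, -24),  |d|² = 577;  R = 8+5 = 13,  c = 577−13² = 408
v_rel = (0, -2),  |v_rel|² = 4;  v_rel·d = (0)·(-1) + (-2)·(-24) = 48
4·t² − 96·t + 408 = 0  ⇒  m = 48² − 4·408 = 672
m = 672 > 0,  v_rel·d = 48 > 0  ⇒  inside

inside=yes margin=672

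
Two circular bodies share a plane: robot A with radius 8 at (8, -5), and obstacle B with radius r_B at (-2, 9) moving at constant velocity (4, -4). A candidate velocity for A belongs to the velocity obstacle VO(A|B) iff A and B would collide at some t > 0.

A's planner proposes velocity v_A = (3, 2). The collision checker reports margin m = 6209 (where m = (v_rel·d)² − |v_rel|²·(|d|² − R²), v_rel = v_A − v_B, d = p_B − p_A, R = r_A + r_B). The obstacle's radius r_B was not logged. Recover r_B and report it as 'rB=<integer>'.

m = 6209
d = (-10, 14);  v_rel = (-1, 6),  |v_rel|² = 37
v_rel×d = (-1)·(14) − (6)·(-10) = 46
since m = R²·37 − 46²:  R² = (2116 + 6209) / 37 = 225
R = √225 = 15  ⇒  r_B = 15 − 8 = 7

rB=7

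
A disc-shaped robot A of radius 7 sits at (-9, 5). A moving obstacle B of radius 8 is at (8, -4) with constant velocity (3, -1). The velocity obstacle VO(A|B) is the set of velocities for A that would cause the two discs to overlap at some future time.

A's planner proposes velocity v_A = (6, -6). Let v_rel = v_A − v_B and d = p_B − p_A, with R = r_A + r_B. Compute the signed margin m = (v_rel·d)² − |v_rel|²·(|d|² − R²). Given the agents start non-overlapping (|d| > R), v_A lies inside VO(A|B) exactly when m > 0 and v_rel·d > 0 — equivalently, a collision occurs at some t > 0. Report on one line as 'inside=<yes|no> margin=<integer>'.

d = (17, -9),  |d|² = 370;  R = 7+8 = 15,  c = 370−15² = 145
v_rel = (3, -5),  |v_rel|² = 34;  v_rel·d = (3)·(17) + (-5)·(-9) = 96
34·t² − 192·t + 145 = 0  ⇒  m = 96² − 34·145 = 4286
m = 4286 > 0,  v_rel·d = 96 > 0  ⇒  inside

inside=yes margin=4286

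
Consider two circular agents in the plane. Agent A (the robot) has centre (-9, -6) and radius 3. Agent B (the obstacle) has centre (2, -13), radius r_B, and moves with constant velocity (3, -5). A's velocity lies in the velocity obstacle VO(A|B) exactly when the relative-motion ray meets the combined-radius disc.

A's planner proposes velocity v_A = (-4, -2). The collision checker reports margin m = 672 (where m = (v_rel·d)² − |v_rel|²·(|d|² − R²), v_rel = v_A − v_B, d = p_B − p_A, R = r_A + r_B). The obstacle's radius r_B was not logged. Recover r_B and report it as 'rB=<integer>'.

m = 672
d = (11, -7);  v_rel = (-7, 3),  |v_rel|² = 58
v_rel×d = (-7)·(-7) − (3)·(11) = 16
since m = R²·58 − 16²:  R² = (256 + 672) / 58 = 16
R = √16 = 4  ⇒  r_B = 4 − 3 = 1

rB=1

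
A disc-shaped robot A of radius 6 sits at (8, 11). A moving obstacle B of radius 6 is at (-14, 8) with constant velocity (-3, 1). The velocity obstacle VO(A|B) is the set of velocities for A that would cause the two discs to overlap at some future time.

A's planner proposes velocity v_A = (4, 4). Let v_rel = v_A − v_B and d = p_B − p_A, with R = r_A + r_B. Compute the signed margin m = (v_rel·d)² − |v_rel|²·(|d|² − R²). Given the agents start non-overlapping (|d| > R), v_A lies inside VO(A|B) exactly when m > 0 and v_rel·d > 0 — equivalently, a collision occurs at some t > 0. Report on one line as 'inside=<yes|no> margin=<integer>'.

d = (-22, -3),  |d|² = 493;  R = 6+6 = 12,  c = 493−12² = 349
v_rel = (7, 3),  |v_rel|² = 58;  v_rel·d = (7)·(-22) + (3)·(-3) = -163
58·t² + 326·t + 349 = 0  ⇒  m = (-163)² − 58·349 = 6327
m = 6327 > 0,  v_rel·d = -163 < 0  ⇒  outside

inside=no margin=6327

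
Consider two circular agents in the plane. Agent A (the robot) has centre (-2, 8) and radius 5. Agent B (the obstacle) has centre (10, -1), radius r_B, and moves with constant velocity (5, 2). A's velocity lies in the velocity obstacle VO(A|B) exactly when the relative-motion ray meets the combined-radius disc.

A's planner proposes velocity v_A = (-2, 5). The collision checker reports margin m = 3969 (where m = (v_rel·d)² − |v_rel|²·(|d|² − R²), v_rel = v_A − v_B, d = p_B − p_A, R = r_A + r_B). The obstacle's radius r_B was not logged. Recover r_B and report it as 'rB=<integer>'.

m = 3969
d = (12, -9);  v_rel = (-7, 3),  |v_rel|² = 58
v_rel×d = (-7)·(-9) − (3)·(12) = 27
since m = R²·58 − 27²:  R² = (729 + 3969) / 58 = 81
R = √81 = 9  ⇒  r_B = 9 − 5 = 4

rB=4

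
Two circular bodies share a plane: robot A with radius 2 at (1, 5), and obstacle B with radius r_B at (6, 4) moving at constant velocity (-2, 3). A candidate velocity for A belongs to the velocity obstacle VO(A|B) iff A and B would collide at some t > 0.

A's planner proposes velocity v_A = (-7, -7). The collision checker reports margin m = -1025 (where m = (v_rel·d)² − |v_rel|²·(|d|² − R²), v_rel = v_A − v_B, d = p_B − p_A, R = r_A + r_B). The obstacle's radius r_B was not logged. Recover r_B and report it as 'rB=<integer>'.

m = -1025
d = (5, -1);  v_rel = (-5, -10),  |v_rel|² = 125
v_rel×d = (-5)·(-1) − (-10)·(5) = 55
since m = R²·125 − 55²:  R² = (3025 + -1025) / 125 = 16
R = √16 = 4  ⇒  r_B = 4 − 2 = 2

rB=2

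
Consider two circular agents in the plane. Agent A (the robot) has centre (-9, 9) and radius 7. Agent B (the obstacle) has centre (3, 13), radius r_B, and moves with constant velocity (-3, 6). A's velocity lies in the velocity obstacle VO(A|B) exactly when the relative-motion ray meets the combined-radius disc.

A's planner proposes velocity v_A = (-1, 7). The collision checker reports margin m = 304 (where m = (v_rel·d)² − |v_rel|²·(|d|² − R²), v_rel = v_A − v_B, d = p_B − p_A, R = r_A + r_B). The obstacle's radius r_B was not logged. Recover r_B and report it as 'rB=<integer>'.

m = 304
d = (12, 4);  v_rel = (2, 1),  |v_rel|² = 5
v_rel×d = (2)·(4) − (1)·(12) = -4
since m = R²·5 − (-4)²:  R² = (16 + 304) / 5 = 64
R = √64 = 8  ⇒  r_B = 8 − 7 = 1

rB=1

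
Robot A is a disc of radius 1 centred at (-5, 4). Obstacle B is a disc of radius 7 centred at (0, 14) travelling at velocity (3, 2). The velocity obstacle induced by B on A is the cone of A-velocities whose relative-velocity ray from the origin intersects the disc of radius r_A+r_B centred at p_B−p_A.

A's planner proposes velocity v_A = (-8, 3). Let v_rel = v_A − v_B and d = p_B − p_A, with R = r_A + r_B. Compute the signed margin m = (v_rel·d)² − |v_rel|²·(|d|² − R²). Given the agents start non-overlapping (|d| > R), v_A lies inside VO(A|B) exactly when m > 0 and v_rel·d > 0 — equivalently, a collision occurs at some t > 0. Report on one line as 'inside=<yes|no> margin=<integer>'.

d = (5, 10),  |d|² = 125;  R = 1+7 = 8,  c = 125−8² = 61
v_rel = (-11, 1),  |v_rel|² = 122;  v_rel·d = (-11)·(5) + (1)·(10) = -45
122·t² + 90·t + 61 = 0  ⇒  m = (-45)² − 122·61 = -5417
m = -5417 < 0,  v_rel·d = -45 < 0  ⇒  outside

inside=no margin=-5417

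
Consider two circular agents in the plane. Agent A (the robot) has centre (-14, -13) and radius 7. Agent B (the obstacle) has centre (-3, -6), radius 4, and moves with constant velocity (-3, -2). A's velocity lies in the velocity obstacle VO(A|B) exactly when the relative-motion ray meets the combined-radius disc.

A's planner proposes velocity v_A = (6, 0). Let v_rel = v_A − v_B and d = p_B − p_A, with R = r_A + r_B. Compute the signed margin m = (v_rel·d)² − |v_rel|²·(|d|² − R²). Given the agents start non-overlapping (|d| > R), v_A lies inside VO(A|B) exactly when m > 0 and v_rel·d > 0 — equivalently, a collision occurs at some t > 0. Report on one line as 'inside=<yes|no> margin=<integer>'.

d = (11, 7),  |d|² = 170;  R = 7+4 = 11,  c = 170−11² = 49
v_rel = (9, 2),  |v_rel|² = 85;  v_rel·d = (9)·(11) + (2)·(7) = 113
85·t² − 226·t + 49 = 0  ⇒  m = 113² − 85·49 = 8604
m = 8604 > 0,  v_rel·d = 113 > 0  ⇒  inside

inside=yes margin=8604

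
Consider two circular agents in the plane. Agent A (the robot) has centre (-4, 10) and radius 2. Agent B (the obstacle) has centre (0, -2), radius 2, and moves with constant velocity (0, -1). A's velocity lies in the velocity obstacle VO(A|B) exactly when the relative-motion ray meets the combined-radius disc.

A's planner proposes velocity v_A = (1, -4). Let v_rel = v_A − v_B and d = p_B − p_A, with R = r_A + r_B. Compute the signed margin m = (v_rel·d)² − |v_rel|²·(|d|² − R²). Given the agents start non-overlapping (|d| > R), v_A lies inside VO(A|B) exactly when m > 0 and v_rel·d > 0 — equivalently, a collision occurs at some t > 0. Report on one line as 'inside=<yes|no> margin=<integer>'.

d = (4, -12),  |d|² = 160;  R = 2+2 = 4,  c = 160−4² = 144
v_rel = (1, -3),  |v_rel|² = 10;  v_rel·d = (1)·(4) + (-3)·(-12) = 40
10·t² − 80·t + 144 = 0  ⇒  m = 40² − 10·144 = 160
m = 160 > 0,  v_rel·d = 40 > 0  ⇒  inside

inside=yes margin=160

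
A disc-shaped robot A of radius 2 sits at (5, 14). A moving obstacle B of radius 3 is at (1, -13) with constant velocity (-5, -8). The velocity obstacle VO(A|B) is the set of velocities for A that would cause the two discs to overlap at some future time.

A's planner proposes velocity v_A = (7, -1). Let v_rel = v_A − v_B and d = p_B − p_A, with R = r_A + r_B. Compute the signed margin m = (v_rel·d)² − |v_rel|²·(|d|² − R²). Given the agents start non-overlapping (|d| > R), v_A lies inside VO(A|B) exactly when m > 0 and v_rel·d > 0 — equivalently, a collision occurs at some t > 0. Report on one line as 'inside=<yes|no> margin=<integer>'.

d = (-4, -27),  |d|² = 745;  R = 2+3 = 5,  c = 745−5² = 720
v_rel = (12, 7),  |v_rel|² = 193;  v_rel·d = (12)·(-4) + (7)·(-27) = -237
193·t² + 474·t + 720 = 0  ⇒  m = (-237)² − 193·720 = -82791
m = -82791 < 0,  v_rel·d = -237 < 0  ⇒  outside

inside=no margin=-82791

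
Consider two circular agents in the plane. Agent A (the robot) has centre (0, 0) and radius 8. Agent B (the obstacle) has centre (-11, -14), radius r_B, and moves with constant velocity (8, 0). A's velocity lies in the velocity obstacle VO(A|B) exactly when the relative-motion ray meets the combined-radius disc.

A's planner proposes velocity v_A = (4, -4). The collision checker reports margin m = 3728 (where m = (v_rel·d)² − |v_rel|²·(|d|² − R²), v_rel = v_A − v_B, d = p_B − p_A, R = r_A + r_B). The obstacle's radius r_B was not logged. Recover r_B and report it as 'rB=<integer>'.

m = 3728
d = (-11, -14);  v_rel = (-4, -4),  |v_rel|² = 32
v_rel×d = (-4)·(-14) − (-4)·(-11) = 12
since m = R²·32 − 12²:  R² = (144 + 3728) / 32 = 121
R = √121 = 11  ⇒  r_B = 11 − 8 = 3

rB=3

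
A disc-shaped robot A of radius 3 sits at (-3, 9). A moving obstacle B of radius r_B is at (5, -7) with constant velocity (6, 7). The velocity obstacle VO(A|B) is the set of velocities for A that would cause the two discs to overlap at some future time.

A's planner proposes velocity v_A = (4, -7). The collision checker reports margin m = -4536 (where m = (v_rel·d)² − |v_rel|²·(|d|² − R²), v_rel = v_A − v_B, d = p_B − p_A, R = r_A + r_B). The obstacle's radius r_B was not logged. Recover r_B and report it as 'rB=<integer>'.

m = -4536
d = (8, -16);  v_rel = (-2, -14),  |v_rel|² = 200
v_rel×d = (-2)·(-16) − (-14)·(8) = 144
since m = R²·200 − 144²:  R² = (20736 + -4536) / 200 = 81
R = √81 = 9  ⇒  r_B = 9 − 3 = 6

rB=6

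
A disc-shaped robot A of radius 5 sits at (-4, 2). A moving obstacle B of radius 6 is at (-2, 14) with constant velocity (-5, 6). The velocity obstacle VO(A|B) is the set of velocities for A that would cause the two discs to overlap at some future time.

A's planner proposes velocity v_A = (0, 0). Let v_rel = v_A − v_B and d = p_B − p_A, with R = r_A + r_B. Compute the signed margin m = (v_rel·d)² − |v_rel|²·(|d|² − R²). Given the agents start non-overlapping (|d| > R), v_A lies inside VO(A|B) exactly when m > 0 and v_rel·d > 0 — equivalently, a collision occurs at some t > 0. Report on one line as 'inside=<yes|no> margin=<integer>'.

d = (2, 12),  |d|² = 148;  R = 5+6 = 11,  c = 148−11² = 27
v_rel = (5, -6),  |v_rel|² = 61;  v_rel·d = (5)·(2) + (-6)·(12) = -62
61·t² + 124·t + 27 = 0  ⇒  m = (-62)² − 61·27 = 2197
m = 2197 > 0,  v_rel·d = -62 < 0  ⇒  outside

inside=no margin=2197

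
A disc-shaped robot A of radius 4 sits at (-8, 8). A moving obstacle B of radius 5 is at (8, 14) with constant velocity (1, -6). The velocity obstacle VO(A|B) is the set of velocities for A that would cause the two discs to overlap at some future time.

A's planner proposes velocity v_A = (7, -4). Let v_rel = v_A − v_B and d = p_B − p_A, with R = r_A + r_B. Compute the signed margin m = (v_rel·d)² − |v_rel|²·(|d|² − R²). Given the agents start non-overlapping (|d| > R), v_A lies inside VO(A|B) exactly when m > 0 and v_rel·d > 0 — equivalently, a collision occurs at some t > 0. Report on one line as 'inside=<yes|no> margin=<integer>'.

d = (16, 6),  |d|² = 292;  R = 4+5 = 9,  c = 292−9² = 211
v_rel = (6, 2),  |v_rel|² = 40;  v_rel·d = (6)·(16) + (2)·(6) = 108
40·t² − 216·t + 211 = 0  ⇒  m = 108² − 40·211 = 3224
m = 3224 > 0,  v_rel·d = 108 > 0  ⇒  inside

inside=yes margin=3224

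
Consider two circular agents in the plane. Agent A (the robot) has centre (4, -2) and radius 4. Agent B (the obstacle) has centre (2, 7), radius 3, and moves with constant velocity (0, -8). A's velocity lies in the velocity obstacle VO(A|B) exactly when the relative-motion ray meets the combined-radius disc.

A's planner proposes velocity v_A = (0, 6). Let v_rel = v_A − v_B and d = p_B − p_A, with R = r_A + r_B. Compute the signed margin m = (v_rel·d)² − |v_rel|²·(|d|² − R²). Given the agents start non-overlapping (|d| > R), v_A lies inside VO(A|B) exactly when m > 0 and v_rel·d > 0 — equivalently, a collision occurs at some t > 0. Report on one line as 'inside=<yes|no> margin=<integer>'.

d = (-2, 9),  |d|² = 85;  R = 4+3 = 7,  c = 85−7² = 36
v_rel = (0, 14),  |v_rel|² = 196;  v_rel·d = (0)·(-2) + (14)·(9) = 126
196·t² − 252·t + 36 = 0  ⇒  m = 126² − 196·36 = 8820
m = 8820 > 0,  v_rel·d = 126 > 0  ⇒  inside

inside=yes margin=8820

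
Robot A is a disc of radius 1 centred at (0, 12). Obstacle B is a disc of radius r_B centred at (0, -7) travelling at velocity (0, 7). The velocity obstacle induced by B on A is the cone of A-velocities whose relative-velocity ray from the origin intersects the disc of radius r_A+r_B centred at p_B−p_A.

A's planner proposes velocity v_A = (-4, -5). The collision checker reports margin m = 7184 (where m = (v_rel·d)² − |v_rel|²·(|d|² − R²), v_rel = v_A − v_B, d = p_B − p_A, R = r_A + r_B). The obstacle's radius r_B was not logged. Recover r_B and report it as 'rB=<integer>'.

m = 7184
d = (0, -19);  v_rel = (-4, -12),  |v_rel|² = 160
v_rel×d = (-4)·(-19) − (-12)·(0) = 76
since m = R²·160 − 76²:  R² = (5776 + 7184) / 160 = 81
R = √81 = 9  ⇒  r_B = 9 − 1 = 8

rB=8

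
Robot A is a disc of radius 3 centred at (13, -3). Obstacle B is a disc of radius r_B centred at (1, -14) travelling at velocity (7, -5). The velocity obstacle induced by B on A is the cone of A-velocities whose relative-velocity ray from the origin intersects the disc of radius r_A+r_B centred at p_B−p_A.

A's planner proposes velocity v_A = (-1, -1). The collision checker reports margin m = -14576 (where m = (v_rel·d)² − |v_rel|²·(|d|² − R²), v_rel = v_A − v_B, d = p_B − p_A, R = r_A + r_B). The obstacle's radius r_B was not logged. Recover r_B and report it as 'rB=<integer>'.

m = -14576
d = (-12, -11);  v_rel = (-8, 4),  |v_rel|² = 80
v_rel×d = (-8)·(-11) − (4)·(-12) = 136
since m = R²·80 − 136²:  R² = (18496 + -14576) / 80 = 49
R = √49 = 7  ⇒  r_B = 7 − 3 = 4

rB=4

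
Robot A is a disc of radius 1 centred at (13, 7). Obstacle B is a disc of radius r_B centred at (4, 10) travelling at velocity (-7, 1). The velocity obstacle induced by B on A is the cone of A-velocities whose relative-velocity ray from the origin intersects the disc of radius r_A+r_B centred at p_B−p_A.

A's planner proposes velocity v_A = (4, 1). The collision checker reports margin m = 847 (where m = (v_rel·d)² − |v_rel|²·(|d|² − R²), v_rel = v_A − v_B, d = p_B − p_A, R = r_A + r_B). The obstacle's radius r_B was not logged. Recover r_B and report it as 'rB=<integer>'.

m = 847
d = (-9, 3);  v_rel = (11, 0),  |v_rel|² = 121
v_rel×d = (11)·(3) − (0)·(-9) = 33
since m = R²·121 − 33²:  R² = (1089 + 847) / 121 = 16
R = √16 = 4  ⇒  r_B = 4 − 1 = 3

rB=3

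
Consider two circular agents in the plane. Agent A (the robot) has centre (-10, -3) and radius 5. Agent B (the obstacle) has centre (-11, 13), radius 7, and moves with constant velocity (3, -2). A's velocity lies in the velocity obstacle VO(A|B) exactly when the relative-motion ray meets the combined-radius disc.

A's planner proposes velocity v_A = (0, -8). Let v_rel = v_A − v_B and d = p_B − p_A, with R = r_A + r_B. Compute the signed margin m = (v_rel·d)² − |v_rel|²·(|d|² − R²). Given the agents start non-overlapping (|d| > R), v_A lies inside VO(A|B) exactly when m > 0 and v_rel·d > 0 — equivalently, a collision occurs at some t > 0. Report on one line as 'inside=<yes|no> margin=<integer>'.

d = (-1, 16),  |d|² = 257;  R = 5+7 = 12,  c = 257−12² = 113
v_rel = (-3, -6),  |v_rel|² = 45;  v_rel·d = (-3)·(-1) + (-6)·(16) = -93
45·t² + 186·t + 113 = 0  ⇒  m = (-93)² − 45·113 = 3564
m = 3564 > 0,  v_rel·d = -93 < 0  ⇒  outside

inside=no margin=3564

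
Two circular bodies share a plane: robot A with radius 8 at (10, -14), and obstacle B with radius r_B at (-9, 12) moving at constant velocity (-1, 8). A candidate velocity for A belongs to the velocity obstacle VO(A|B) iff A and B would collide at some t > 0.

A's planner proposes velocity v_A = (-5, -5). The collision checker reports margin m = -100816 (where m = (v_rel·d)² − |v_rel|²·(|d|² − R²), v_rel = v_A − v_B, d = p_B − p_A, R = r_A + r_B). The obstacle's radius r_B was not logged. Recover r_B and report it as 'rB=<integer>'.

m = -100816
d = (-19, 26);  v_rel = (-4, -13),  |v_rel|² = 185
v_rel×d = (-4)·(26) − (-13)·(-19) = -351
since m = R²·185 − (-351)²:  R² = (123201 + -100816) / 185 = 121
R = √121 = 11  ⇒  r_B = 11 − 8 = 3

rB=3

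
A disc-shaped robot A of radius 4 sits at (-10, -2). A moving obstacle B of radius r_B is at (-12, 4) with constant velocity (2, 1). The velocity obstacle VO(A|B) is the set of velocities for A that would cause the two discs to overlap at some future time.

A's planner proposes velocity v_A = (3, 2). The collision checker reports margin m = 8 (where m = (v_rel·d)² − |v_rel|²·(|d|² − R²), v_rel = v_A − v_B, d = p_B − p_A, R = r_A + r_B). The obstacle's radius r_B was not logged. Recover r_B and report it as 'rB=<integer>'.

m = 8
d = (-2, 6);  v_rel = (1, 1),  |v_rel|² = 2
v_rel×d = (1)·(6) − (1)·(-2) = 8
since m = R²·2 − 8²:  R² = (64 + 8) / 2 = 36
R = √36 = 6  ⇒  r_B = 6 − 4 = 2

rB=2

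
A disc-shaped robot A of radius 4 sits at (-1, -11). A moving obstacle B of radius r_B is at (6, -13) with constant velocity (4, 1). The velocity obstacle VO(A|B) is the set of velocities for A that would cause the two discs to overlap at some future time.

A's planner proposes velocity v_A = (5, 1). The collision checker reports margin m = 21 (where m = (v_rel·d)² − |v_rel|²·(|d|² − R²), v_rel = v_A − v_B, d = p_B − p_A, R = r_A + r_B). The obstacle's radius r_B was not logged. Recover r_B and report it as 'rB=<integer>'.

m = 21
d = (7, -2);  v_rel = (1, 0),  |v_rel|² = 1
v_rel×d = (1)·(-2) − (0)·(7) = -2
since m = R²·1 − (-2)²:  R² = (4 + 21) / 1 = 25
R = √25 = 5  ⇒  r_B = 5 − 4 = 1

rB=1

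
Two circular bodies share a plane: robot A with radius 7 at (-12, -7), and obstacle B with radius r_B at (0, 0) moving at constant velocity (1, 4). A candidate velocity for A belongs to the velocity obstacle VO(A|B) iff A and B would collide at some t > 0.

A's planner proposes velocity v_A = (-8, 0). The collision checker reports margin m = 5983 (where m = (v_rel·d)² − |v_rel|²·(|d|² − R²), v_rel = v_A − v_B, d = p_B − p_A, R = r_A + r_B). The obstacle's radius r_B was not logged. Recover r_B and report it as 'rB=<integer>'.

m = 5983
d = (12, 7);  v_rel = (-9, -4),  |v_rel|² = 97
v_rel×d = (-9)·(7) − (-4)·(12) = -15
since m = R²·97 − (-15)²:  R² = (225 + 5983) / 97 = 64
R = √64 = 8  ⇒  r_B = 8 − 7 = 1

rB=1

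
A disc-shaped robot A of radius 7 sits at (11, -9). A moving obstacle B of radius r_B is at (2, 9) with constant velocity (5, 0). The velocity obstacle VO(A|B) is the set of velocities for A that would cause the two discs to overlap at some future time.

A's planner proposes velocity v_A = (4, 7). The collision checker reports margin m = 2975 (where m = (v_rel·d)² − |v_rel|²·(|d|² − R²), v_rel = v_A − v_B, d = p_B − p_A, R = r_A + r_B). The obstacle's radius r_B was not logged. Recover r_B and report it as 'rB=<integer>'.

m = 2975
d = (-9, 18);  v_rel = (-1, 7),  |v_rel|² = 50
v_rel×d = (-1)·(18) − (7)·(-9) = 45
since m = R²·50 − 45²:  R² = (2025 + 2975) / 50 = 100
R = √100 = 10  ⇒  r_B = 10 − 7 = 3

rB=3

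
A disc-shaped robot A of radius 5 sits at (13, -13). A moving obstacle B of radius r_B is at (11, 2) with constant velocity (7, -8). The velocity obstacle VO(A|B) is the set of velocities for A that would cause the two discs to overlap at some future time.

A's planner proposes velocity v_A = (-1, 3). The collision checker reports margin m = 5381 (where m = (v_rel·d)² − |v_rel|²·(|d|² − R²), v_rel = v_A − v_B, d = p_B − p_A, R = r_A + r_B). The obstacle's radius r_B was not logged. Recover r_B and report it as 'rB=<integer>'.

m = 5381
d = (-2, 15);  v_rel = (-8, 11),  |v_rel|² = 185
v_rel×d = (-8)·(15) − (11)·(-2) = -98
since m = R²·185 − (-98)²:  R² = (9604 + 5381) / 185 = 81
R = √81 = 9  ⇒  r_B = 9 − 5 = 4

rB=4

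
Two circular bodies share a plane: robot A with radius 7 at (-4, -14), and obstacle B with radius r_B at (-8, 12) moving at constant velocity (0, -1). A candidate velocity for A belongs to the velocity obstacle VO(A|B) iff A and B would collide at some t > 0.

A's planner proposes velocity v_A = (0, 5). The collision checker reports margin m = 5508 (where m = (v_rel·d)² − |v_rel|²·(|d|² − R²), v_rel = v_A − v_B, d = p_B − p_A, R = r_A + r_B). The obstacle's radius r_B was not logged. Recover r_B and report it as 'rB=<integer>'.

m = 5508
d = (-4, 26);  v_rel = (0, 6),  |v_rel|² = 36
v_rel×d = (0)·(26) − (6)·(-4) = 24
since m = R²·36 − 24²:  R² = (576 + 5508) / 36 = 169
R = √169 = 13  ⇒  r_B = 13 − 7 = 6

rB=6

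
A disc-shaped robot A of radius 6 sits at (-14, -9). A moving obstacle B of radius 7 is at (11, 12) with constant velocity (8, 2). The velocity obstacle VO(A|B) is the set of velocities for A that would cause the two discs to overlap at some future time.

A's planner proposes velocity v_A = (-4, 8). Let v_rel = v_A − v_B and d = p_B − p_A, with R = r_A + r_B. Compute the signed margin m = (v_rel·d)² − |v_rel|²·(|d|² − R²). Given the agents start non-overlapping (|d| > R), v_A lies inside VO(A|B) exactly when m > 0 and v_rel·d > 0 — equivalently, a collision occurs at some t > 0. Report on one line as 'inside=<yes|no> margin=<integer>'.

d = (25, 21),  |d|² = 1066;  R = 6+7 = 13,  c = 1066−13² = 897
v_rel = (-12, 6),  |v_rel|² = 180;  v_rel·d = (-12)·(25) + (6)·(21) = -174
180·t² + 348·t + 897 = 0  ⇒  m = (-174)² − 180·897 = -131184
m = -131184 < 0,  v_rel·d = -174 < 0  ⇒  outside

inside=no margin=-131184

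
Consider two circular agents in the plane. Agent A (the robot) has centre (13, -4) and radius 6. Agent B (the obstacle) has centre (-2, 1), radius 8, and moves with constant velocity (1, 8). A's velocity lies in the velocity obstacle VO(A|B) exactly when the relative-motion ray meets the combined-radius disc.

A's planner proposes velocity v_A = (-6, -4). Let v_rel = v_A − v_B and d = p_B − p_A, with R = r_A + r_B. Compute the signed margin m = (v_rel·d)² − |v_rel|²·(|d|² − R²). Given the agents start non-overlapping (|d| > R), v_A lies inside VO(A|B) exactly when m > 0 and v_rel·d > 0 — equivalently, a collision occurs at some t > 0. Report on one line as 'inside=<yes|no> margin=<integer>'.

d = (-15, 5),  |d|² = 250;  R = 6+8 = 14,  c = 250−14² = 54
v_rel = (-7, -12),  |v_rel|² = 193;  v_rel·d = (-7)·(-15) + (-12)·(5) = 45
193·t² − 90·t + 54 = 0  ⇒  m = 45² − 193·54 = -8397
m = -8397 < 0,  v_rel·d = 45 > 0  ⇒  outside

inside=no margin=-8397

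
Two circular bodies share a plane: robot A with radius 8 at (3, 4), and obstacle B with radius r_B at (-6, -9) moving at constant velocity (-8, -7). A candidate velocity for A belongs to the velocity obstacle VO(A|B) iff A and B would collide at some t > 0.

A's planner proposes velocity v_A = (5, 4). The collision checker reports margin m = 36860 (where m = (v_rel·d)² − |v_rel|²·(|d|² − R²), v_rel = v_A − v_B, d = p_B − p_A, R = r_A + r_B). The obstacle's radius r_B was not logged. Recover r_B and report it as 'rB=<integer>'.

m = 36860
d = (-9, -13);  v_rel = (13, 11),  |v_rel|² = 290
v_rel×d = (13)·(-13) − (11)·(-9) = -70
since m = R²·290 − (-70)²:  R² = (4900 + 36860) / 290 = 144
R = √144 = 12  ⇒  r_B = 12 − 8 = 4

rB=4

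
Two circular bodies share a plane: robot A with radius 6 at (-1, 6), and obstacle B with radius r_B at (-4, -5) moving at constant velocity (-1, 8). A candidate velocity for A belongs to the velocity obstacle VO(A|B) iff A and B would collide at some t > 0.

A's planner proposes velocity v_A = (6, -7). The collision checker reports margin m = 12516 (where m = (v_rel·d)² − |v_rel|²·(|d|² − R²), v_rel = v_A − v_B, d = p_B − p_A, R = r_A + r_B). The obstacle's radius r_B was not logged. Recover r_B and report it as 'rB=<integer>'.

m = 12516
d = (-3, -11);  v_rel = (7, -15),  |v_rel|² = 274
v_rel×d = (7)·(-11) − (-15)·(-3) = -122
since m = R²·274 − (-122)²:  R² = (14884 + 12516) / 274 = 100
R = √100 = 10  ⇒  r_B = 10 − 6 = 4

rB=4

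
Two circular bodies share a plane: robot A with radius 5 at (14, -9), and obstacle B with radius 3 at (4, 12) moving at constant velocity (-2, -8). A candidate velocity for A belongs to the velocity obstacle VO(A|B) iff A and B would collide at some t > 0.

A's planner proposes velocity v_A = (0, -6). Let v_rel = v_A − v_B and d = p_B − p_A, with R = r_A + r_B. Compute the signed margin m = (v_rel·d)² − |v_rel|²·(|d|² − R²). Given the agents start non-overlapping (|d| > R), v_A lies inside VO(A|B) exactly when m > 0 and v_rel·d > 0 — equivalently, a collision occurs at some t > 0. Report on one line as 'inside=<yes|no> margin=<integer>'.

d = (-10, 21),  |d|² = 541;  R = 5+3 = 8,  c = 541−8² = 477
v_rel = (2, 2),  |v_rel|² = 8;  v_rel·d = (2)·(-10) + (2)·(21) = 22
8·t² − 44·t + 477 = 0  ⇒  m = 22² − 8·477 = -3332
m = -3332 < 0,  v_rel·d = 22 > 0  ⇒  outside

inside=no margin=-3332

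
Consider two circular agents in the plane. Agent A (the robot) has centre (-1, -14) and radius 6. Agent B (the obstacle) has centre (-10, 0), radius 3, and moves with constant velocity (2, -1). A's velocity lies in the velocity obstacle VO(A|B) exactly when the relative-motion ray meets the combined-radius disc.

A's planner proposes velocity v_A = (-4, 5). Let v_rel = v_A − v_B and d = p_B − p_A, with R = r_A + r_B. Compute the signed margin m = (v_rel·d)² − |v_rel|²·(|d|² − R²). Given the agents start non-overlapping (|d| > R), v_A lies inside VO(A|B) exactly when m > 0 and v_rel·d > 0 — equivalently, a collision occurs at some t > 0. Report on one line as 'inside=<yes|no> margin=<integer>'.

d = (-9, 14),  |d|² = 277;  R = 6+3 = 9,  c = 277−9² = 196
v_rel = (-6, 6),  |v_rel|² = 72;  v_rel·d = (-6)·(-9) + (6)·(14) = 138
72·t² − 276·t + 196 = 0  ⇒  m = 138² − 72·196 = 4932
m = 4932 > 0,  v_rel·d = 138 > 0  ⇒  inside

inside=yes margin=4932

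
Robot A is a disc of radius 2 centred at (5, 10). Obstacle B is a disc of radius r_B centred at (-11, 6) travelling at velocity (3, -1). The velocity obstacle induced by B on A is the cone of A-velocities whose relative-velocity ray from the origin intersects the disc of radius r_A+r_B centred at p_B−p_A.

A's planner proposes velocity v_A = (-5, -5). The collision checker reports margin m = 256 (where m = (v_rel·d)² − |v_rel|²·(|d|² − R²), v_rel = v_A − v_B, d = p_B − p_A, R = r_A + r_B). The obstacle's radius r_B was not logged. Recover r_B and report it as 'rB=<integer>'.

m = 256
d = (-16, -4);  v_rel = (-8, -4),  |v_rel|² = 80
v_rel×d = (-8)·(-4) − (-4)·(-16) = -32
since m = R²·80 − (-32)²:  R² = (1024 + 256) / 80 = 16
R = √16 = 4  ⇒  r_B = 4 − 2 = 2

rB=2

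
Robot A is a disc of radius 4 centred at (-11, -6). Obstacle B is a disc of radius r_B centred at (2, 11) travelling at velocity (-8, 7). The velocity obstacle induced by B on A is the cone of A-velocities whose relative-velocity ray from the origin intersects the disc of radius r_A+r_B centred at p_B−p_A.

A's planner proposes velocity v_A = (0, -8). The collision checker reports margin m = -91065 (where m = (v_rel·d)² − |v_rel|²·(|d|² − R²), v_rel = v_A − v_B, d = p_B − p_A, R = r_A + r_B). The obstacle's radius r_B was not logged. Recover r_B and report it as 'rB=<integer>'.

m = -91065
d = (13, 17);  v_rel = (8, -15),  |v_rel|² = 289
v_rel×d = (8)·(17) − (-15)·(13) = 331
since m = R²·289 − 331²:  R² = (109561 + -91065) / 289 = 64
R = √64 = 8  ⇒  r_B = 8 − 4 = 4

rB=4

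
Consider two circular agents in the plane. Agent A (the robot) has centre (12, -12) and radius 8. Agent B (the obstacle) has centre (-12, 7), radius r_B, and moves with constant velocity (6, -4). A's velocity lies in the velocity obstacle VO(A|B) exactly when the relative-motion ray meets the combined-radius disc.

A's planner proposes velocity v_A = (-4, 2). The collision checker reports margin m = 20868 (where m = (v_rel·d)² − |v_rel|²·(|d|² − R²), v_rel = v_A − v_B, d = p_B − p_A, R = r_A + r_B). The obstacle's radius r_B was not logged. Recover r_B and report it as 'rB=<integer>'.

m = 20868
d = (-24, 19);  v_rel = (-10, 6),  |v_rel|² = 136
v_rel×d = (-10)·(19) − (6)·(-24) = -46
since m = R²·136 − (-46)²:  R² = (2116 + 20868) / 136 = 169
R = √169 = 13  ⇒  r_B = 13 − 8 = 5

rB=5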